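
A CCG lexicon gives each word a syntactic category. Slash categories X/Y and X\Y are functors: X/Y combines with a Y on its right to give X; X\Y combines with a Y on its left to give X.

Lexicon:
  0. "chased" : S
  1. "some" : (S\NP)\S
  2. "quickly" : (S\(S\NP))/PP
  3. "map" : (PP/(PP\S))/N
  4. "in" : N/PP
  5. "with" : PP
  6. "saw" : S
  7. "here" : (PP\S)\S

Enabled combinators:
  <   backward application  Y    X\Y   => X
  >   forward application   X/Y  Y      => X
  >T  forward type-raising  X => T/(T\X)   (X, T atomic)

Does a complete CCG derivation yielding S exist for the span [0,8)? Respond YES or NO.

YES

[0,8] S   <
  [0,2] S\NP   <
    [0,1] "chased" : S
    [1,2] "some" : (S\NP)\S
  [2,8] S\(S\NP)   >
    [2,3] "quickly" : (S\(S\NP))/PP
    [3,8] PP   >
      [3,6] PP/(PP\S)   >
        [3,4] "map" : (PP/(PP\S))/N
        [4,6] N   >
          [4,5] "in" : N/PP
          [5,6] "with" : PP
      [6,8] PP\S   <
        [6,7] "saw" : S
        [7,8] "here" : (PP\S)\S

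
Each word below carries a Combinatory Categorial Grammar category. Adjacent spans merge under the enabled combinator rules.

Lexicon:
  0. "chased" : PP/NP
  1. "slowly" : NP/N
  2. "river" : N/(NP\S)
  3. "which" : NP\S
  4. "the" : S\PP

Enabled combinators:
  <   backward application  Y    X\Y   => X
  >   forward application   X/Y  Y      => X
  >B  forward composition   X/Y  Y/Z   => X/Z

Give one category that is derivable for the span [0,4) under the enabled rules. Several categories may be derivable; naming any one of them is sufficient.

[0,5] S   <
  [0,4] PP   >
    [0,1] "chased" : PP/NP
    [1,4] NP   >
      [1,2] "slowly" : NP/N
      [2,4] N   >
        [2,3] "river" : N/(NP\S)
        [3,4] "which" : NP\S
  [4,5] "the" : S\PP

PP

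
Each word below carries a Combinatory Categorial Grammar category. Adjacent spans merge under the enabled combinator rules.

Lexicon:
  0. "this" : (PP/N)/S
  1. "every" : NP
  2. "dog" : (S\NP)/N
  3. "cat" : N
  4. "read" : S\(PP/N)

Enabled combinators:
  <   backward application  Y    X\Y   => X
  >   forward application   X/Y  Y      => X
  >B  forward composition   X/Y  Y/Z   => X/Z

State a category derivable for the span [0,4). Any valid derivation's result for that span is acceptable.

[0,5] S   <
  [0,4] PP/N   >
    [0,1] "this" : (PP/N)/S
    [1,4] S   <
      [1,2] "every" : NP
      [2,4] S\NP   >
        [2,3] "dog" : (S\NP)/N
        [3,4] "cat" : N
  [4,5] "read" : S\(PP/N)

PP/N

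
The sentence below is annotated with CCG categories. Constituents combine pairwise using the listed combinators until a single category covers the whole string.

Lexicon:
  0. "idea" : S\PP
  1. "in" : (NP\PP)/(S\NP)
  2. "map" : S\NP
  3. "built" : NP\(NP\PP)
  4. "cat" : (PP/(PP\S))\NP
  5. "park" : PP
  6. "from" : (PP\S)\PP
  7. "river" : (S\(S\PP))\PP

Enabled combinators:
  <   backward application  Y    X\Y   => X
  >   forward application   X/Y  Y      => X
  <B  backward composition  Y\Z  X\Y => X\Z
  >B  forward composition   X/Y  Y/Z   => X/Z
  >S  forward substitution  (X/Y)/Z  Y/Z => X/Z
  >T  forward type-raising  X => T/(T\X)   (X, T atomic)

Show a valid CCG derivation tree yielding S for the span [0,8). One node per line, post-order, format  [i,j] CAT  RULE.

[0,1] S\PP  lex  "idea"
[1,2] (NP\PP)/(S\NP)  lex  "in"
[2,3] S\NP  lex  "map"
[1,3] NP\PP  >  k=2
[3,4] NP\(NP\PP)  lex  "built"
[1,4] NP  <  k=3
[4,5] (PP/(PP\S))\NP  lex  "cat"
[1,5] PP/(PP\S)  <  k=4
[5,6] PP  lex  "park"
[6,7] (PP\S)\PP  lex  "from"
[5,7] PP\S  <  k=6
[1,7] PP  >  k=5
[7,8] (S\(S\PP))\PP  lex  "river"
[1,8] S\(S\PP)  <  k=7
[0,8] S  <  k=1

[0,8] S   <
  [0,1] "idea" : S\PP
  [1,8] S\(S\PP)   <
    [1,7] PP   >
      [1,5] PP/(PP\S)   <
        [1,4] NP   <
          [1,3] NP\PP   >
            [1,2] "in" : (NP\PP)/(S\NP)
            [2,3] "map" : S\NP
          [3,4] "built" : NP\(NP\PP)
        [4,5] "cat" : (PP/(PP\S))\NP
      [5,7] PP\S   <
        [5,6] "park" : PP
        [6,7] "from" : (PP\S)\PP
    [7,8] "river" : (S\(S\PP))\PP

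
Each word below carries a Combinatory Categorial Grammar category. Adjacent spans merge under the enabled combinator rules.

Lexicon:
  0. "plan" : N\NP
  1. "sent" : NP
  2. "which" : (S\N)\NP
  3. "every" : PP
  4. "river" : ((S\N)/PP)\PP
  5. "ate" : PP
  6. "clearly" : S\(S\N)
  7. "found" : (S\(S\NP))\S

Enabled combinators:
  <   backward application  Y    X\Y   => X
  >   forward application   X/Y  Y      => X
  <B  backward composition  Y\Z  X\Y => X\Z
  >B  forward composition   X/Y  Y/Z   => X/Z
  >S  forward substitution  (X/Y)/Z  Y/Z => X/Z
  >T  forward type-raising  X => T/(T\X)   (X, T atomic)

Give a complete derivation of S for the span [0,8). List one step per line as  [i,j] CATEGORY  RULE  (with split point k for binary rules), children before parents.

[0,8] S   <
  [0,3] S\NP   <B
    [0,1] "plan" : N\NP
    [1,3] S\N   <
      [1,2] "sent" : NP
      [2,3] "which" : (S\N)\NP
  [3,8] S\(S\NP)   <
    [3,7] S   <
      [3,6] S\N   >
        [3,5] (S\N)/PP   <
          [3,4] "every" : PP
          [4,5] "river" : ((S\N)/PP)\PP
        [5,6] "ate" : PP
      [6,7] "clearly" : S\(S\N)
    [7,8] "found" : (S\(S\NP))\S

[0,1] N\NP  lex  "plan"
[1,2] NP  lex  "sent"
[2,3] (S\N)\NP  lex  "which"
[1,3] S\N  <  k=2
[0,3] S\NP  <B  k=1
[3,4] PP  lex  "every"
[4,5] ((S\N)/PP)\PP  lex  "river"
[3,5] (S\N)/PP  <  k=4
[5,6] PP  lex  "ate"
[3,6] S\N  >  k=5
[6,7] S\(S\N)  lex  "clearly"
[3,7] S  <  k=6
[7,8] (S\(S\NP))\S  lex  "found"
[3,8] S\(S\NP)  <  k=7
[0,8] S  <  k=3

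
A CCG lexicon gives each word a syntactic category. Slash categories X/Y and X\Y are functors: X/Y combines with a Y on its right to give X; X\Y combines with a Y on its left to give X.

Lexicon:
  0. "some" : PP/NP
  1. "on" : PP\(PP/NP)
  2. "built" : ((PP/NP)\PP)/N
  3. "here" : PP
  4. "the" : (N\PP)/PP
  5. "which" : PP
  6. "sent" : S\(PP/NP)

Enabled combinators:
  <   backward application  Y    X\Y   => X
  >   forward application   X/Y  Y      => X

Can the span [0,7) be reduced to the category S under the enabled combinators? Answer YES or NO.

YES

[0,7] S   <
  [0,6] PP/NP   <
    [0,2] PP   <
      [0,1] "some" : PP/NP
      [1,2] "on" : PP\(PP/NP)
    [2,6] (PP/NP)\PP   >
      [2,3] "built" : ((PP/NP)\PP)/N
      [3,6] N   <
        [3,4] "here" : PP
        [4,6] N\PP   >
          [4,5] "the" : (N\PP)/PP
          [5,6] "which" : PP
  [6,7] "sent" : S\(PP/NP)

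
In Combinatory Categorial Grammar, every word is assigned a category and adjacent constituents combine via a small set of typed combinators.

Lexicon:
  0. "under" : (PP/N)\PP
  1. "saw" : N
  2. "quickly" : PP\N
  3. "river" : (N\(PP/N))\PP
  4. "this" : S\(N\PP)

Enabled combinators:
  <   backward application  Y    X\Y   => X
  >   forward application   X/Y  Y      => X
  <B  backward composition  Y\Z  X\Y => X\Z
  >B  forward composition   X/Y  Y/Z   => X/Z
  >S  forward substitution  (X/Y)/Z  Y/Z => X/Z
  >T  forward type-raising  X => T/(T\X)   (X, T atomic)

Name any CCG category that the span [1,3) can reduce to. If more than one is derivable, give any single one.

PP

[0,5] S   <
  [0,4] N\PP   <B
    [0,1] "under" : (PP/N)\PP
    [1,4] N\(PP/N)   <
      [1,3] PP   <
        [1,2] "saw" : N
        [2,3] "quickly" : PP\N
      [3,4] "river" : (N\(PP/N))\PP
  [4,5] "this" : S\(N\PP)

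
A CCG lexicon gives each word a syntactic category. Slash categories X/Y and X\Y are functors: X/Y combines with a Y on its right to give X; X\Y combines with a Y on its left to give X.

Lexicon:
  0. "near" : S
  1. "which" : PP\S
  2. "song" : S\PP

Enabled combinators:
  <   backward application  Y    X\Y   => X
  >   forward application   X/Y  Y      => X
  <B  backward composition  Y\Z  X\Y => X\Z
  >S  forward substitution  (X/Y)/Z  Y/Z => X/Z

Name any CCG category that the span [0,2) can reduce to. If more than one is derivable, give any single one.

[0,3] S   <
  [0,2] PP   <
    [0,1] "near" : S
    [1,2] "which" : PP\S
  [2,3] "song" : S\PP

PP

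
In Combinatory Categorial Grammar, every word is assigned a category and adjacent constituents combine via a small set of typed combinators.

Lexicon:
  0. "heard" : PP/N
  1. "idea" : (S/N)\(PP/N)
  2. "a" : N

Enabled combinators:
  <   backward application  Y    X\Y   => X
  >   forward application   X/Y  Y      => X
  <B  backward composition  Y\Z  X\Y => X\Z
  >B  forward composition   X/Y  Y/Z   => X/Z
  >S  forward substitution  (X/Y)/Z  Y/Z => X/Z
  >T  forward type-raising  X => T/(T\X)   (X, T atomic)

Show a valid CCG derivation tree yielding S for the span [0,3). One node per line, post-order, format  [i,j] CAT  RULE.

[0,3] S   >
  [0,2] S/N   <
    [0,1] "heard" : PP/N
    [1,2] "idea" : (S/N)\(PP/N)
  [2,3] "a" : N

[0,1] PP/N  lex  "heard"
[1,2] (S/N)\(PP/N)  lex  "idea"
[0,2] S/N  <  k=1
[2,3] N  lex  "a"
[0,3] S  >  k=2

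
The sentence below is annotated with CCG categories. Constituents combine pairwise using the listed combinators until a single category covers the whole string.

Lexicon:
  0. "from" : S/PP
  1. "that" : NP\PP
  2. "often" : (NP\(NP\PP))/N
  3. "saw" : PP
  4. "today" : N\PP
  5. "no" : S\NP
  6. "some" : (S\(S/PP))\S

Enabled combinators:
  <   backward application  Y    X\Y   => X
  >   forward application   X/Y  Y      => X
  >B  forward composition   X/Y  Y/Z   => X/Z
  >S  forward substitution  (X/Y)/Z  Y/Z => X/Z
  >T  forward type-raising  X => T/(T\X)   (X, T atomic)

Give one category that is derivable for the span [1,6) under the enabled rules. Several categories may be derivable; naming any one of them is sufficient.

[0,7] S   <
  [0,1] "from" : S/PP
  [1,7] S\(S/PP)   <
    [1,6] S   <
      [1,5] NP   <
        [1,2] "that" : NP\PP
        [2,5] NP\(NP\PP)   >
          [2,3] "often" : (NP\(NP\PP))/N
          [3,5] N   >
            [3,4] N/(N\PP)   >T
              [3,4] "saw" : PP
            [4,5] "today" : N\PP
      [5,6] "no" : S\NP
    [6,7] "some" : (S\(S/PP))\S

S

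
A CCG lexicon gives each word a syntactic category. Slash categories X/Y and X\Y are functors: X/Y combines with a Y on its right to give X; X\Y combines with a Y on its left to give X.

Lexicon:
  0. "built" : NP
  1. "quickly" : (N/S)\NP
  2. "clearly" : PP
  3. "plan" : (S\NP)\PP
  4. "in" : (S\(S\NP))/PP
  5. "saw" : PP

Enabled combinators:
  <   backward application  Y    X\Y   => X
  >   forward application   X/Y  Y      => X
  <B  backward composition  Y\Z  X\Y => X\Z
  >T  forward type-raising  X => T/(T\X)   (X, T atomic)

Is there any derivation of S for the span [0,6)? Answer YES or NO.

NO

NP (N/S)\NP PP (S\NP)\PP (S\(S\NP))/PP PP
CKY chart[0,6] = {N, N/(N\N), NP/(NP\N), PP/(PP\N), S/(S\N)}; S ∉ chart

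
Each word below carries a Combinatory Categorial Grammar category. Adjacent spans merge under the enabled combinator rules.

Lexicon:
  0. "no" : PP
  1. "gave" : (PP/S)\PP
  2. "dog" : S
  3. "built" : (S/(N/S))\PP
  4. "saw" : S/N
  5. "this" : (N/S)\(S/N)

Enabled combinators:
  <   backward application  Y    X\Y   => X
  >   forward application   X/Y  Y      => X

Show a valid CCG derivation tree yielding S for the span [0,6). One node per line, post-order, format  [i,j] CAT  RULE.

[0,1] PP  lex  "no"
[1,2] (PP/S)\PP  lex  "gave"
[0,2] PP/S  <  k=1
[2,3] S  lex  "dog"
[0,3] PP  >  k=2
[3,4] (S/(N/S))\PP  lex  "built"
[0,4] S/(N/S)  <  k=3
[4,5] S/N  lex  "saw"
[5,6] (N/S)\(S/N)  lex  "this"
[4,6] N/S  <  k=5
[0,6] S  >  k=4

[0,6] S   >
  [0,4] S/(N/S)   <
    [0,3] PP   >
      [0,2] PP/S   <
        [0,1] "no" : PP
        [1,2] "gave" : (PP/S)\PP
      [2,3] "dog" : S
    [3,4] "built" : (S/(N/S))\PP
  [4,6] N/S   <
    [4,5] "saw" : S/N
    [5,6] "this" : (N/S)\(S/N)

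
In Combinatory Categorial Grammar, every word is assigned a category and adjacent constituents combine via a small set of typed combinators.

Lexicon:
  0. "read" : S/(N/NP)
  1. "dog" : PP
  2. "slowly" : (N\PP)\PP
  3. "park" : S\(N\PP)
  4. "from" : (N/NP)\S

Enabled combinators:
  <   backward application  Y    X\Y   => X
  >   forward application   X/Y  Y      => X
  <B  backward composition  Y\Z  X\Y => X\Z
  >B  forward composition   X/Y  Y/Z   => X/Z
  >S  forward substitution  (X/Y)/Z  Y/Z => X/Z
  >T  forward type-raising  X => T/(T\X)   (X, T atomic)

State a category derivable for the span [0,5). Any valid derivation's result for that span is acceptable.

[0,5] S   >
  [0,1] "read" : S/(N/NP)
  [1,5] N/NP   <
    [1,4] S   <
      [1,2] "dog" : PP
      [2,4] S\PP   <B
        [2,3] "slowly" : (N\PP)\PP
        [3,4] "park" : S\(N\PP)
    [4,5] "from" : (N/NP)\S

S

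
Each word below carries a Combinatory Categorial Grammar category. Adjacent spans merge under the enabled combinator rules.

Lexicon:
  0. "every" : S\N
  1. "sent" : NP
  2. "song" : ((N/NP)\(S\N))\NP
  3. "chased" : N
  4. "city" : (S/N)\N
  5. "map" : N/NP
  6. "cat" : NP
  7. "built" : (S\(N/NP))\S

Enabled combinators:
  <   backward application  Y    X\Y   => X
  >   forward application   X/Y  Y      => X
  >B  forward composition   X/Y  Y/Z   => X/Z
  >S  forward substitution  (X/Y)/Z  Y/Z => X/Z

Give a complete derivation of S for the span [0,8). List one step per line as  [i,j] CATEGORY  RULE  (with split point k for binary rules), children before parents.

[0,1] S\N  lex  "every"
[1,2] NP  lex  "sent"
[2,3] ((N/NP)\(S\N))\NP  lex  "song"
[1,3] (N/NP)\(S\N)  <  k=2
[0,3] N/NP  <  k=1
[3,4] N  lex  "chased"
[4,5] (S/N)\N  lex  "city"
[3,5] S/N  <  k=4
[5,6] N/NP  lex  "map"
[6,7] NP  lex  "cat"
[5,7] N  >  k=6
[3,7] S  >  k=5
[7,8] (S\(N/NP))\S  lex  "built"
[3,8] S\(N/NP)  <  k=7
[0,8] S  <  k=3

[0,8] S   <
  [0,3] N/NP   <
    [0,1] "every" : S\N
    [1,3] (N/NP)\(S\N)   <
      [1,2] "sent" : NP
      [2,3] "song" : ((N/NP)\(S\N))\NP
  [3,8] S\(N/NP)   <
    [3,7] S   >
      [3,5] S/N   <
        [3,4] "chased" : N
        [4,5] "city" : (S/N)\N
      [5,7] N   >
        [5,6] "map" : N/NP
        [6,7] "cat" : NP
    [7,8] "built" : (S\(N/NP))\S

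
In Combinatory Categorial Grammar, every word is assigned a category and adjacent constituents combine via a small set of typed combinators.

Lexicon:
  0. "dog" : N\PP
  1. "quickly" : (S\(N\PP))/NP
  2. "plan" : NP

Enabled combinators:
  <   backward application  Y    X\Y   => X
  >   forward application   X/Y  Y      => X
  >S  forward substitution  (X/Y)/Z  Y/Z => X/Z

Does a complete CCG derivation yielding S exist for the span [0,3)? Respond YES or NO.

[0,3] S   <
  [0,1] "dog" : N\PP
  [1,3] S\(N\PP)   >
    [1,2] "quickly" : (S\(N\PP))/NP
    [2,3] "plan" : NP

YES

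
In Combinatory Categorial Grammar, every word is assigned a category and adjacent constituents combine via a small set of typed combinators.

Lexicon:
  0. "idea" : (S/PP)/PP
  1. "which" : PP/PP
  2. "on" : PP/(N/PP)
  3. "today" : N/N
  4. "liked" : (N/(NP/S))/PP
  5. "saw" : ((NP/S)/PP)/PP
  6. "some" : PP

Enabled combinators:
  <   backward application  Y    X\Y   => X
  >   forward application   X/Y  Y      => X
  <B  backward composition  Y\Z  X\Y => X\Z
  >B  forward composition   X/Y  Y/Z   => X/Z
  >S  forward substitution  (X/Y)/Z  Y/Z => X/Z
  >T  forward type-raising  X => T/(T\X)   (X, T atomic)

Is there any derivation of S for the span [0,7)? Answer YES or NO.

[0,7] S   >
  [0,2] S/PP   >S
    [0,1] "idea" : (S/PP)/PP
    [1,2] "which" : PP/PP
  [2,7] PP   >
    [2,3] "on" : PP/(N/PP)
    [3,7] N/PP   >B
      [3,4] "today" : N/N
      [4,7] N/PP   >S
        [4,5] "liked" : (N/(NP/S))/PP
        [5,7] (NP/S)/PP   >
          [5,6] "saw" : ((NP/S)/PP)/PP
          [6,7] "some" : PP

YES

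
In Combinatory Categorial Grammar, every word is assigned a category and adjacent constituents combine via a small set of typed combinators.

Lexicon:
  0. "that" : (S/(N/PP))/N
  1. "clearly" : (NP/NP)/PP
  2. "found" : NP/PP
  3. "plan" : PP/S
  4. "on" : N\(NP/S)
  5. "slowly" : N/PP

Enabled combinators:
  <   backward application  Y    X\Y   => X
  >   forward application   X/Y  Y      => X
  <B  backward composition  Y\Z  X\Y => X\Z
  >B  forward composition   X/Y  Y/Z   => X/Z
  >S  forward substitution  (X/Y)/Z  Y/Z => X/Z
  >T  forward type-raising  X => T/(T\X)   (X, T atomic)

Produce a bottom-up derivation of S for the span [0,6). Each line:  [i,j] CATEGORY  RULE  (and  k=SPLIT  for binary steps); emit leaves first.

[0,6] S   >
  [0,5] S/(N/PP)   >
    [0,1] "that" : (S/(N/PP))/N
    [1,5] N   <
      [1,4] NP/S   >B
        [1,3] NP/PP   >S
          [1,2] "clearly" : (NP/NP)/PP
          [2,3] "found" : NP/PP
        [3,4] "plan" : PP/S
      [4,5] "on" : N\(NP/S)
  [5,6] "slowly" : N/PP

[0,1] (S/(N/PP))/N  lex  "that"
[1,2] (NP/NP)/PP  lex  "clearly"
[2,3] NP/PP  lex  "found"
[1,3] NP/PP  >S  k=2
[3,4] PP/S  lex  "plan"
[1,4] NP/S  >B  k=3
[4,5] N\(NP/S)  lex  "on"
[1,5] N  <  k=4
[0,5] S/(N/PP)  >  k=1
[5,6] N/PP  lex  "slowly"
[0,6] S  >  k=5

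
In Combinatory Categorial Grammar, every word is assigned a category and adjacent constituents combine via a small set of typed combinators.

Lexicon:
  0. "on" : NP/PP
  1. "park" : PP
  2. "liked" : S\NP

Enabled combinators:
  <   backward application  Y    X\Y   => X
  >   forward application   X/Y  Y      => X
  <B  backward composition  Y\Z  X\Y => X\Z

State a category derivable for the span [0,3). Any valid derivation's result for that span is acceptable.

S

[0,3] S   <
  [0,2] NP   >
    [0,1] "on" : NP/PP
    [1,2] "park" : PP
  [2,3] "liked" : S\NP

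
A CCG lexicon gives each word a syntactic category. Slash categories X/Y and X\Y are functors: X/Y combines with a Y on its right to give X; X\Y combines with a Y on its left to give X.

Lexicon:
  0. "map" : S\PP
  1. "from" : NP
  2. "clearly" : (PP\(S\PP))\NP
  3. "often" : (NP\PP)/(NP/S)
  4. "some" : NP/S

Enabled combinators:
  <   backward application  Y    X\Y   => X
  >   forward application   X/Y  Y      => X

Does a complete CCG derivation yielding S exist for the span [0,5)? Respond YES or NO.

S\PP NP (PP\(S\PP))\NP (NP\PP)/(NP/S) NP/S
CKY chart[0,5] = {NP}; S ∉ chart

NO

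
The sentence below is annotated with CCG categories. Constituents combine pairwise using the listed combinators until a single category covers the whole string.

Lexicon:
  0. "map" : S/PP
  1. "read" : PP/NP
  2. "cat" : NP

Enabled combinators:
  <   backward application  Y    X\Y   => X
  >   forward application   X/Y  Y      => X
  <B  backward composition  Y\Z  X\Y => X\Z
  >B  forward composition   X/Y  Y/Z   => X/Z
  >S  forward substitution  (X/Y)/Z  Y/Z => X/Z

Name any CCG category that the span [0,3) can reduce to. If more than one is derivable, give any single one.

S

[0,3] S   >
  [0,2] S/NP   >B
    [0,1] "map" : S/PP
    [1,2] "read" : PP/NP
  [2,3] "cat" : NP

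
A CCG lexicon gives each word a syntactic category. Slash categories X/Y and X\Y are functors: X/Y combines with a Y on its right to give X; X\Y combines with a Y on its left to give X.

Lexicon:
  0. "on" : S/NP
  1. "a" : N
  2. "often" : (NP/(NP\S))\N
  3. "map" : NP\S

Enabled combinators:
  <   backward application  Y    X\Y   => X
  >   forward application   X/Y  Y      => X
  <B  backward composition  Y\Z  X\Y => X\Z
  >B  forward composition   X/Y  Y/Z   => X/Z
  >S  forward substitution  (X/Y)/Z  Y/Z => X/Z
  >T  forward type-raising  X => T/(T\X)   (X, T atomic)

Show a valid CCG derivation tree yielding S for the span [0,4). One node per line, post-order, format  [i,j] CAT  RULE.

[0,4] S   >
  [0,1] "on" : S/NP
  [1,4] NP   >
    [1,3] NP/(NP\S)   <
      [1,2] "a" : N
      [2,3] "often" : (NP/(NP\S))\N
    [3,4] "map" : NP\S

[0,1] S/NP  lex  "on"
[1,2] N  lex  "a"
[2,3] (NP/(NP\S))\N  lex  "often"
[1,3] NP/(NP\S)  <  k=2
[3,4] NP\S  lex  "map"
[1,4] NP  >  k=3
[0,4] S  >  k=1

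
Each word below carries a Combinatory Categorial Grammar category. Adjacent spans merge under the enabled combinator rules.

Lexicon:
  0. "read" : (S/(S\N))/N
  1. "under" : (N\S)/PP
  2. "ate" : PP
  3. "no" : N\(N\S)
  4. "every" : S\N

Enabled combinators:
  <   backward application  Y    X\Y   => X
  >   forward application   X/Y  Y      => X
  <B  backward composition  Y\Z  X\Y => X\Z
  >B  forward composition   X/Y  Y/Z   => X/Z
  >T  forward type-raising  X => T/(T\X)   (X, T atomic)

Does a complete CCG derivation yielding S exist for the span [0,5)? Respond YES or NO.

[0,5] S   >
  [0,4] S/(S\N)   >
    [0,1] "read" : (S/(S\N))/N
    [1,4] N   <
      [1,3] N\S   >
        [1,2] "under" : (N\S)/PP
        [2,3] "ate" : PP
      [3,4] "no" : N\(N\S)
  [4,5] "every" : S\N

YES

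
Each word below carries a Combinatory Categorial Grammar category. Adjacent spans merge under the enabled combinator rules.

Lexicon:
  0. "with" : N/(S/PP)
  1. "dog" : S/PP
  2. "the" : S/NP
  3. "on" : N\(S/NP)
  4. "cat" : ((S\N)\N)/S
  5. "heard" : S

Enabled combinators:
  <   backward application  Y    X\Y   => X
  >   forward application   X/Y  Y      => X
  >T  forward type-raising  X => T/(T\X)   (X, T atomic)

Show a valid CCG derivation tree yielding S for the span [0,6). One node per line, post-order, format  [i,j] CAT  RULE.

[0,6] S   <
  [0,2] N   >
    [0,1] "with" : N/(S/PP)
    [1,2] "dog" : S/PP
  [2,6] S\N   <
    [2,4] N   <
      [2,3] "the" : S/NP
      [3,4] "on" : N\(S/NP)
    [4,6] (S\N)\N   >
      [4,5] "cat" : ((S\N)\N)/S
      [5,6] "heard" : S

[0,1] N/(S/PP)  lex  "with"
[1,2] S/PP  lex  "dog"
[0,2] N  >  k=1
[2,3] S/NP  lex  "the"
[3,4] N\(S/NP)  lex  "on"
[2,4] N  <  k=3
[4,5] ((S\N)\N)/S  lex  "cat"
[5,6] S  lex  "heard"
[4,6] (S\N)\N  >  k=5
[2,6] S\N  <  k=4
[0,6] S  <  k=2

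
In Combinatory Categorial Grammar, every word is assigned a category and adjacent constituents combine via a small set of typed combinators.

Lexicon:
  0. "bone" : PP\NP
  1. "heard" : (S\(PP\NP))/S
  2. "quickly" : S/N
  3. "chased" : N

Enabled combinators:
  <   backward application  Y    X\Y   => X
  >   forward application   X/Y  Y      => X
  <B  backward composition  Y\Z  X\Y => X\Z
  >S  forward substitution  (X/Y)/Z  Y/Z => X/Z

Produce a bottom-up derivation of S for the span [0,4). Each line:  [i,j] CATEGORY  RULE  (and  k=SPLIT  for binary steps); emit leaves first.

[0,1] PP\NP  lex  "bone"
[1,2] (S\(PP\NP))/S  lex  "heard"
[2,3] S/N  lex  "quickly"
[3,4] N  lex  "chased"
[2,4] S  >  k=3
[1,4] S\(PP\NP)  >  k=2
[0,4] S  <  k=1

[0,4] S   <
  [0,1] "bone" : PP\NP
  [1,4] S\(PP\NP)   >
    [1,2] "heard" : (S\(PP\NP))/S
    [2,4] S   >
      [2,3] "quickly" : S/N
      [3,4] "chased" : N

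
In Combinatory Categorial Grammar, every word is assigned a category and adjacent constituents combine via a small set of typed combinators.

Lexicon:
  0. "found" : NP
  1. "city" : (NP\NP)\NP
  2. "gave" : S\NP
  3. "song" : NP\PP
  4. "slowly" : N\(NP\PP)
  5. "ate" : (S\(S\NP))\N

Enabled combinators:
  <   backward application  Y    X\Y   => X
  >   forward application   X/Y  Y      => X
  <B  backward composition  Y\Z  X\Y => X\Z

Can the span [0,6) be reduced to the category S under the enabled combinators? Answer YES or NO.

YES

[0,6] S   <
  [0,3] S\NP   <B
    [0,2] NP\NP   <
      [0,1] "found" : NP
      [1,2] "city" : (NP\NP)\NP
    [2,3] "gave" : S\NP
  [3,6] S\(S\NP)   <
    [3,5] N   <
      [3,4] "song" : NP\PP
      [4,5] "slowly" : N\(NP\PP)
    [5,6] "ate" : (S\(S\NP))\N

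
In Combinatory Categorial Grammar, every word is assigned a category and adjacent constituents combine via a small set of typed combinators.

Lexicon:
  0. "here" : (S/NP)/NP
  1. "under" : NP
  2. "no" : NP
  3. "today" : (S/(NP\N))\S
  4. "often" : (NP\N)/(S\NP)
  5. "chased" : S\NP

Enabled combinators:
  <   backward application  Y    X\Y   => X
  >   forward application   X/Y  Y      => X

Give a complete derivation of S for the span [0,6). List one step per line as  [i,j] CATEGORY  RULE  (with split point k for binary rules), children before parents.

[0,6] S   >
  [0,4] S/(NP\N)   <
    [0,3] S   >
      [0,2] S/NP   >
        [0,1] "here" : (S/NP)/NP
        [1,2] "under" : NP
      [2,3] "no" : NP
    [3,4] "today" : (S/(NP\N))\S
  [4,6] NP\N   >
    [4,5] "often" : (NP\N)/(S\NP)
    [5,6] "chased" : S\NP

[0,1] (S/NP)/NP  lex  "here"
[1,2] NP  lex  "under"
[0,2] S/NP  >  k=1
[2,3] NP  lex  "no"
[0,3] S  >  k=2
[3,4] (S/(NP\N))\S  lex  "today"
[0,4] S/(NP\N)  <  k=3
[4,5] (NP\N)/(S\NP)  lex  "often"
[5,6] S\NP  lex  "chased"
[4,6] NP\N  >  k=5
[0,6] S  >  k=4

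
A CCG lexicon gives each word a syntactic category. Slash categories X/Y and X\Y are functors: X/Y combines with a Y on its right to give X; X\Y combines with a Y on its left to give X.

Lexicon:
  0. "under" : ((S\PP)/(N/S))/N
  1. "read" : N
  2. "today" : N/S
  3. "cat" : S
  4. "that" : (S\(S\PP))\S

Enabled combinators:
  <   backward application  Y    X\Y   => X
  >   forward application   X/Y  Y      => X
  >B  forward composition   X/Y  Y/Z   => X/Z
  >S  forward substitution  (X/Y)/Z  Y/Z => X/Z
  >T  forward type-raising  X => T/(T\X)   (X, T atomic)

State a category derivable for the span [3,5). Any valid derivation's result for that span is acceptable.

[0,5] S   <
  [0,3] S\PP   >
    [0,2] (S\PP)/(N/S)   >
      [0,1] "under" : ((S\PP)/(N/S))/N
      [1,2] "read" : N
    [2,3] "today" : N/S
  [3,5] S\(S\PP)   <
    [3,4] "cat" : S
    [4,5] "that" : (S\(S\PP))\S

S\(S\PP)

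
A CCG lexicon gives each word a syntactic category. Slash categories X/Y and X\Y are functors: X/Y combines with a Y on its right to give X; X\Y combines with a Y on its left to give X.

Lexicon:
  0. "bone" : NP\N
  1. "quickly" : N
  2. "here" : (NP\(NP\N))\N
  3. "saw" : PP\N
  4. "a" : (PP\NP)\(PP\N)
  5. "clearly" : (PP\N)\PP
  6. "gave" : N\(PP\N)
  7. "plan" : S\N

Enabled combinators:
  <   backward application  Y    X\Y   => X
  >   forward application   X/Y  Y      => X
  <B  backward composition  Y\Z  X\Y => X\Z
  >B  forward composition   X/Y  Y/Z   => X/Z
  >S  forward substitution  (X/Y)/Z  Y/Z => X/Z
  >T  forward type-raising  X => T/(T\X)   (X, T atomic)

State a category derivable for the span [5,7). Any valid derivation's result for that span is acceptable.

[0,8] S   <
  [0,5] PP   <
    [0,3] NP   <
      [0,1] "bone" : NP\N
      [1,3] NP\(NP\N)   <
        [1,2] "quickly" : N
        [2,3] "here" : (NP\(NP\N))\N
    [3,5] PP\NP   <
      [3,4] "saw" : PP\N
      [4,5] "a" : (PP\NP)\(PP\N)
  [5,8] S\PP   <B
    [5,7] N\PP   <B
      [5,6] "clearly" : (PP\N)\PP
      [6,7] "gave" : N\(PP\N)
    [7,8] "plan" : S\N

N\PP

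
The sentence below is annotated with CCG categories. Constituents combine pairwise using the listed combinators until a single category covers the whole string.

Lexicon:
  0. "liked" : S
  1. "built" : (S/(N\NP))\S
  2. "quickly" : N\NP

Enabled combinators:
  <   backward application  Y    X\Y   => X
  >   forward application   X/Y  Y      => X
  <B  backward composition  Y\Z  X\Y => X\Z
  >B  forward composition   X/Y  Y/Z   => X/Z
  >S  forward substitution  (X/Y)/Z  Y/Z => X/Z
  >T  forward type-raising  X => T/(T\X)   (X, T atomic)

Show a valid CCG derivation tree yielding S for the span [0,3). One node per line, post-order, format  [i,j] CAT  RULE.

[0,3] S   >
  [0,2] S/(N\NP)   <
    [0,1] "liked" : S
    [1,2] "built" : (S/(N\NP))\S
  [2,3] "quickly" : N\NP

[0,1] S  lex  "liked"
[1,2] (S/(N\NP))\S  lex  "built"
[0,2] S/(N\NP)  <  k=1
[2,3] N\NP  lex  "quickly"
[0,3] S  >  k=2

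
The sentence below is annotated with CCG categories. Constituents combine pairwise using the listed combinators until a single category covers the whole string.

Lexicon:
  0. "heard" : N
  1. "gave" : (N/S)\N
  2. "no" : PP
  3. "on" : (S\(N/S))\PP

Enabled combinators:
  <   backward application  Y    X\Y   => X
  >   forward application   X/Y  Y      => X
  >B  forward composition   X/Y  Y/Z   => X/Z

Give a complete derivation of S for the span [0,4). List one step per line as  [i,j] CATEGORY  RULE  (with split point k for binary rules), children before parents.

[0,4] S   <
  [0,2] N/S   <
    [0,1] "heard" : N
    [1,2] "gave" : (N/S)\N
  [2,4] S\(N/S)   <
    [2,3] "no" : PP
    [3,4] "on" : (S\(N/S))\PP

[0,1] N  lex  "heard"
[1,2] (N/S)\N  lex  "gave"
[0,2] N/S  <  k=1
[2,3] PP  lex  "no"
[3,4] (S\(N/S))\PP  lex  "on"
[2,4] S\(N/S)  <  k=3
[0,4] S  <  k=2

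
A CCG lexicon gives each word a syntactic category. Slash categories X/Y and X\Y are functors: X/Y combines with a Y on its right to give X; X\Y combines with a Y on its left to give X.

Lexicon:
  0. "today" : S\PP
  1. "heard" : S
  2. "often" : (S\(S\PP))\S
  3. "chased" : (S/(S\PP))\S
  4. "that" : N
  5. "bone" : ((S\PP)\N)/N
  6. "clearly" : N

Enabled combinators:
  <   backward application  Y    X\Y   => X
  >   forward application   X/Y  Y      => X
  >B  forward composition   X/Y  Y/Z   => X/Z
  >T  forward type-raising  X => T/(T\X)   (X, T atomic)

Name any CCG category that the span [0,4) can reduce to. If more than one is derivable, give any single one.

[0,7] S   >
  [0,4] S/(S\PP)   <
    [0,3] S   <
      [0,1] "today" : S\PP
      [1,3] S\(S\PP)   <
        [1,2] "heard" : S
        [2,3] "often" : (S\(S\PP))\S
    [3,4] "chased" : (S/(S\PP))\S
  [4,7] S\PP   <
    [4,5] "that" : N
    [5,7] (S\PP)\N   >
      [5,6] "bone" : ((S\PP)\N)/N
      [6,7] "clearly" : N

S/(S\PP)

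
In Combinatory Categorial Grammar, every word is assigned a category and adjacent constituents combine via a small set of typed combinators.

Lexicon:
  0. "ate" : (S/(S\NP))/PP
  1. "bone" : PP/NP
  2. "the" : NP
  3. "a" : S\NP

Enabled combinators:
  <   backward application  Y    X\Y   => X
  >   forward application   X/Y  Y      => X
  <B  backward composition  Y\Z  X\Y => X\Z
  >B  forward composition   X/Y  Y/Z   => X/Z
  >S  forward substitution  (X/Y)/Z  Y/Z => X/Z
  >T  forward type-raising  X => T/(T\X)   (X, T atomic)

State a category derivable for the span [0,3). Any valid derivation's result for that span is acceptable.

S/(S\NP)

[0,4] S   >
  [0,3] S/(S\NP)   >
    [0,1] "ate" : (S/(S\NP))/PP
    [1,3] PP   >
      [1,2] "bone" : PP/NP
      [2,3] "the" : NP
  [3,4] "a" : S\NP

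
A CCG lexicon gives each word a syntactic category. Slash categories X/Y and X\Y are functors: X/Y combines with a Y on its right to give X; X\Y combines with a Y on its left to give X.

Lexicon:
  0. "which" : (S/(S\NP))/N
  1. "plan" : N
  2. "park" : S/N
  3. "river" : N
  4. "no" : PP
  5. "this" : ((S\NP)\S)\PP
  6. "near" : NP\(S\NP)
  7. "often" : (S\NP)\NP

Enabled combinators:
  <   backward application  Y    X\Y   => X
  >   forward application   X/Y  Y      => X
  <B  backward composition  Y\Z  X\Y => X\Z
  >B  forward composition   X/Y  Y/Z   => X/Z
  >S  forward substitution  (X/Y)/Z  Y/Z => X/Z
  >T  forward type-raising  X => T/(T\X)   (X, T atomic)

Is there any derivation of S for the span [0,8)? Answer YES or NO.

YES

[0,8] S   >
  [0,2] S/(S\NP)   >
    [0,1] "which" : (S/(S\NP))/N
    [1,2] "plan" : N
  [2,8] S\NP   <
    [2,7] NP   <
      [2,4] S   >
        [2,3] "park" : S/N
        [3,4] "river" : N
      [4,7] NP\S   <B
        [4,6] (S\NP)\S   <
          [4,5] "no" : PP
          [5,6] "this" : ((S\NP)\S)\PP
        [6,7] "near" : NP\(S\NP)
    [7,8] "often" : (S\NP)\NP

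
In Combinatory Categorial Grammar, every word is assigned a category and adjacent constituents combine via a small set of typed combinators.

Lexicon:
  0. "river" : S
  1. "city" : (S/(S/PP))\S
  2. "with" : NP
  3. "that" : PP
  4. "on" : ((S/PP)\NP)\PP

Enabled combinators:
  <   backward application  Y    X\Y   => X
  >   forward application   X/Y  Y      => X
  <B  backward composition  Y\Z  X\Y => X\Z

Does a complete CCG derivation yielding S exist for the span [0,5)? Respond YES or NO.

YES

[0,5] S   >
  [0,2] S/(S/PP)   <
    [0,1] "river" : S
    [1,2] "city" : (S/(S/PP))\S
  [2,5] S/PP   <
    [2,3] "with" : NP
    [3,5] (S/PP)\NP   <
      [3,4] "that" : PP
      [4,5] "on" : ((S/PP)\NP)\PP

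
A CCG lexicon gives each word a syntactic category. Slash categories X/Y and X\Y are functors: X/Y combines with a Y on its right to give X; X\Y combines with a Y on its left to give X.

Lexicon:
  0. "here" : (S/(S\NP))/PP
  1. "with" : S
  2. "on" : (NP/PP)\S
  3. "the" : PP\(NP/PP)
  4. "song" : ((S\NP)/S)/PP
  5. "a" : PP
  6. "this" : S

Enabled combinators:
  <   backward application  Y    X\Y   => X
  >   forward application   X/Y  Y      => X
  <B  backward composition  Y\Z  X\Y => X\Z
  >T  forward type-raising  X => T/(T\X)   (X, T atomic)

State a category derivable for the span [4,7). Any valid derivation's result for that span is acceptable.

[0,7] S   >
  [0,4] S/(S\NP)   >
    [0,1] "here" : (S/(S\NP))/PP
    [1,4] PP   <
      [1,2] "with" : S
      [2,4] PP\S   <B
        [2,3] "on" : (NP/PP)\S
        [3,4] "the" : PP\(NP/PP)
  [4,7] S\NP   >
    [4,6] (S\NP)/S   >
      [4,5] "song" : ((S\NP)/S)/PP
      [5,6] "a" : PP
    [6,7] "this" : S

S\NP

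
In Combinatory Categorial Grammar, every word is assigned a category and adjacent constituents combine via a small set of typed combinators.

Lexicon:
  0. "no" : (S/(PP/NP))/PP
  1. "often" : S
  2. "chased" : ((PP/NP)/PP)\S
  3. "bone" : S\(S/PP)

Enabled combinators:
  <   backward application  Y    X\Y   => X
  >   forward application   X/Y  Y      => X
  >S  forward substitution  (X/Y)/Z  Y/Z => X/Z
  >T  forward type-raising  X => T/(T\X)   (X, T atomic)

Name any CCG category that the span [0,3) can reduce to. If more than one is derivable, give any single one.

S/PP

[0,4] S   <
  [0,3] S/PP   >S
    [0,1] "no" : (S/(PP/NP))/PP
    [1,3] (PP/NP)/PP   <
      [1,2] "often" : S
      [2,3] "chased" : ((PP/NP)/PP)\S
  [3,4] "bone" : S\(S/PP)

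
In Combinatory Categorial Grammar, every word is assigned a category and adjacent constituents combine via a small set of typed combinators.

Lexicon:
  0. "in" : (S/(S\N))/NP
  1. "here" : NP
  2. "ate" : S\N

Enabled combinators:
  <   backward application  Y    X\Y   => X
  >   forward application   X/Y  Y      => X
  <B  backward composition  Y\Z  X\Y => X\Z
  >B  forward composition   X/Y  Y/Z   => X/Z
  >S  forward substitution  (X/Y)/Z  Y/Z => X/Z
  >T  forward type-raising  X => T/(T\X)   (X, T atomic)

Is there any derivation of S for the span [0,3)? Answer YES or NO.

[0,3] S   >
  [0,2] S/(S\N)   >
    [0,1] "in" : (S/(S\N))/NP
    [1,2] "here" : NP
  [2,3] "ate" : S\N

YES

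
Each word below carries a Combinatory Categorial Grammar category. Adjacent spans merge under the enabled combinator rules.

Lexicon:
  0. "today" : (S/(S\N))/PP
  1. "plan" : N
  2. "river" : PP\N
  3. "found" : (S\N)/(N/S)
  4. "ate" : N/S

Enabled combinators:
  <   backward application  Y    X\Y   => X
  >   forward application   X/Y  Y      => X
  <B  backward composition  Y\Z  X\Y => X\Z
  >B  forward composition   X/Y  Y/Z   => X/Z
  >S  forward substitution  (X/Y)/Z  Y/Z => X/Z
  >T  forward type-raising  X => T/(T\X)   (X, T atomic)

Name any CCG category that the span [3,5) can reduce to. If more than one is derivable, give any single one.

S\N

[0,5] S   >
  [0,3] S/(S\N)   >
    [0,1] "today" : (S/(S\N))/PP
    [1,3] PP   >
      [1,2] PP/(PP\N)   >T
        [1,2] "plan" : N
      [2,3] "river" : PP\N
  [3,5] S\N   >
    [3,4] "found" : (S\N)/(N/S)
    [4,5] "ate" : N/S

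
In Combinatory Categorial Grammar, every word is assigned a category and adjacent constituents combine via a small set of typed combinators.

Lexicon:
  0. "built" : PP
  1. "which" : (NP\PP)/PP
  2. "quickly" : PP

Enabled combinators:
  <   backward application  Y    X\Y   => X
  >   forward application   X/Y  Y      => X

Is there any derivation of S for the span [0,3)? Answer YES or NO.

PP (NP\PP)/PP PP
CKY chart[0,3] = {NP}; S ∉ chart

NO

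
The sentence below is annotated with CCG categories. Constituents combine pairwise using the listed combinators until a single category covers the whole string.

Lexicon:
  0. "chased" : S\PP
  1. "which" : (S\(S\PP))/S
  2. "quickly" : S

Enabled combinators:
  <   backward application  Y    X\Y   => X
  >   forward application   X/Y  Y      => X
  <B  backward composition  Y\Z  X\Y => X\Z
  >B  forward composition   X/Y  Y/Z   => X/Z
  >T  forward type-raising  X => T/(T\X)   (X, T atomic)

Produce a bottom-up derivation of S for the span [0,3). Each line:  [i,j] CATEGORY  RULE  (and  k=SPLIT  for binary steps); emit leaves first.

[0,1] S\PP  lex  "chased"
[1,2] (S\(S\PP))/S  lex  "which"
[2,3] S  lex  "quickly"
[1,3] S\(S\PP)  >  k=2
[0,3] S  <  k=1

[0,3] S   <
  [0,1] "chased" : S\PP
  [1,3] S\(S\PP)   >
    [1,2] "which" : (S\(S\PP))/S
    [2,3] "quickly" : S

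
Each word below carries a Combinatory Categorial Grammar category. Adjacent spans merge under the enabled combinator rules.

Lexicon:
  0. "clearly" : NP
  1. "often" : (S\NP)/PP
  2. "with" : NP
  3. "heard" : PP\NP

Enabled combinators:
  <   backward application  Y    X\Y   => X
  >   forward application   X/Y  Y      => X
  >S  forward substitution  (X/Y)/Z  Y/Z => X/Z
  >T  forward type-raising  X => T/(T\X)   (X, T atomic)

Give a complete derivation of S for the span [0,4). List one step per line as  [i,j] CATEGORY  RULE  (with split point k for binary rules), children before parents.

[0,4] S   >
  [0,1] S/(S\NP)   >T
    [0,1] "clearly" : NP
  [1,4] S\NP   >
    [1,2] "often" : (S\NP)/PP
    [2,4] PP   >
      [2,3] PP/(PP\NP)   >T
        [2,3] "with" : NP
      [3,4] "heard" : PP\NP

[0,1] NP  lex  "clearly"
[0,1] S/(S\NP)  >T
[1,2] (S\NP)/PP  lex  "often"
[2,3] NP  lex  "with"
[2,3] PP/(PP\NP)  >T
[3,4] PP\NP  lex  "heard"
[2,4] PP  >  k=3
[1,4] S\NP  >  k=2
[0,4] S  >  k=1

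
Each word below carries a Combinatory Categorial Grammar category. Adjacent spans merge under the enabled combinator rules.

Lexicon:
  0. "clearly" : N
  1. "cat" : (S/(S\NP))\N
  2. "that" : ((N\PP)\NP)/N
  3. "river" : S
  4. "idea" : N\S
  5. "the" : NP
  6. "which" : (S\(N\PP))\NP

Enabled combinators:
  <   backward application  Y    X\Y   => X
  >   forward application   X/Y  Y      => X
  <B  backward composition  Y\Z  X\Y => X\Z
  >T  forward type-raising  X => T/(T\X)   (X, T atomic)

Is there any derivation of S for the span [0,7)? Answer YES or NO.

YES

[0,7] S   >
  [0,2] S/(S\NP)   <
    [0,1] "clearly" : N
    [1,2] "cat" : (S/(S\NP))\N
  [2,7] S\NP   <B
    [2,5] (N\PP)\NP   >
      [2,3] "that" : ((N\PP)\NP)/N
      [3,5] N   <
        [3,4] "river" : S
        [4,5] "idea" : N\S
    [5,7] S\(N\PP)   <
      [5,6] "the" : NP
      [6,7] "which" : (S\(N\PP))\NP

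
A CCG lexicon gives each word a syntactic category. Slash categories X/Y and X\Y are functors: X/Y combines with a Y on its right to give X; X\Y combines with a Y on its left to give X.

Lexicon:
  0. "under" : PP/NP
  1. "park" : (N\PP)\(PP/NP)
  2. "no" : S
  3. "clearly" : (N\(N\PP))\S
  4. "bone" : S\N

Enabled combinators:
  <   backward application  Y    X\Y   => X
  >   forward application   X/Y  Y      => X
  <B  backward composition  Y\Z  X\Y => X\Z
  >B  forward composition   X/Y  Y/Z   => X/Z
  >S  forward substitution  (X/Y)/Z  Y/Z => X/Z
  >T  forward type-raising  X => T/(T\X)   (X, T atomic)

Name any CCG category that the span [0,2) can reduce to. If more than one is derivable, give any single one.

N\PP

[0,5] S   <
  [0,4] N   <
    [0,2] N\PP   <
      [0,1] "under" : PP/NP
      [1,2] "park" : (N\PP)\(PP/NP)
    [2,4] N\(N\PP)   <
      [2,3] "no" : S
      [3,4] "clearly" : (N\(N\PP))\S
  [4,5] "bone" : S\N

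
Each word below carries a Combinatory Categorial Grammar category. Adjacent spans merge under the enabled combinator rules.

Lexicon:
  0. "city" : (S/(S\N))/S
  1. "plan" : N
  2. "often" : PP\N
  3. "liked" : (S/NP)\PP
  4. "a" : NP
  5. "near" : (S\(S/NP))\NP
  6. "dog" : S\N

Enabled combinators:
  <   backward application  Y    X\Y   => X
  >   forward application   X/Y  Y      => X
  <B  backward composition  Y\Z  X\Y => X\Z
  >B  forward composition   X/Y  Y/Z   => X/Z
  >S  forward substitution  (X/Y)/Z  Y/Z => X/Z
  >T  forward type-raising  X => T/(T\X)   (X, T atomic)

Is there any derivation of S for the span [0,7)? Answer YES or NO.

YES

[0,7] S   >
  [0,6] S/(S\N)   >
    [0,1] "city" : (S/(S\N))/S
    [1,6] S   <
      [1,4] S/NP   <
        [1,3] PP   >
          [1,2] PP/(PP\N)   >T
            [1,2] "plan" : N
          [2,3] "often" : PP\N
        [3,4] "liked" : (S/NP)\PP
      [4,6] S\(S/NP)   <
        [4,5] "a" : NP
        [5,6] "near" : (S\(S/NP))\NP
  [6,7] "dog" : S\N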